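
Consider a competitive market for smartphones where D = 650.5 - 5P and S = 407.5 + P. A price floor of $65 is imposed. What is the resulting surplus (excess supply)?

Surplus = 147

Equilibrium price would be P* = 40.5, so the floor at 65 binds.
At P = 65: D = 325.5, S = 472.5.
Surplus = 472.5 − 325.5 = 147.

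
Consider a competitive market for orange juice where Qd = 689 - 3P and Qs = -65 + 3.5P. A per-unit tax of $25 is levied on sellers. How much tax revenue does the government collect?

Tax revenue = 97700/13

Pre-tax equilibrium: P* = 116, Q* = 341.
Tax on sellers shifts supply to Qs = -65 + 3.5(P − 25) = -152.5 + 3.5P.
689 - 3P = -152.5 + 3.5P gives buyer price Pb = 1683/13; sellers receive Ps = 1683/13 − 25 = 1358/13.
New quantity: Q = 689 − 3(1683/13) = 3908/13.
Revenue = 25 × 3908/13 = 97700/13.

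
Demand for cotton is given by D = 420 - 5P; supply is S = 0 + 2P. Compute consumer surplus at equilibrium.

Equilibrium: 420 - 5P = 0 + 2P gives P* = 60, Q* = 120.
Demand choke price (D = 0): P = 84.
CS = ½(84 − 60)(120) = 1440.

Consumer surplus = 1440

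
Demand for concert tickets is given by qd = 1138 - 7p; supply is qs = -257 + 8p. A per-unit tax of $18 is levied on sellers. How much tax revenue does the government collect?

Pre-tax equilibrium: p* = 93, q* = 487.
Tax on sellers shifts supply to qs = -257 + 8(p − 18) = -401 + 8p.
1138 - 7p = -401 + 8p gives buyer price pb = 102.6; sellers receive ps = 102.6 − 18 = 84.6.
New quantity: q = 1138 − 7(102.6) = 419.8.
Revenue = 18 × 419.8 = 7556.4.

Tax revenue = 7556.4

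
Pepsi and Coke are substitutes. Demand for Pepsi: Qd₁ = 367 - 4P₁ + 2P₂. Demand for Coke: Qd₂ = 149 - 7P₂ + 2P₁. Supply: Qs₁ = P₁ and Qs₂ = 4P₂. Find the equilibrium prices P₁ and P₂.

Market 1: 367 - 4P₁ + 2P₂ = P₁ → 5P₁ - 2P₂ = 367.
Market 2: 11P₂ - 2P₁ = 149.
Eliminating P₂: 11×(1) + 2×(2) gives 51P₁ = 4335, so P₁ = 85.
Back-substitute into (2): P₂ = (149 + 2×85) / 11 = 29.

P₁ = 85, P₂ = 29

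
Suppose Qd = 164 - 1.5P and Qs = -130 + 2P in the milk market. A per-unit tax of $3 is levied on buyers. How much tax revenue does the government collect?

Tax revenue = 744/7

Pre-tax equilibrium: P* = 84, Q* = 38.
Tax on buyers shifts demand to Qd = 164 − 1.5(P + 3) = 159.5 - 1.5P.
159.5 - 1.5P = -130 + 2P gives seller price Ps = 579/7; buyers pay Pb = 579/7 + 3 = 600/7.
New quantity: Q = 164 − 1.5(600/7) = 248/7.
Revenue = 3 × 248/7 = 744/7.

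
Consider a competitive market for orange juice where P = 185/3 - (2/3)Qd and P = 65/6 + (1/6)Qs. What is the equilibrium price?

Set the two price expressions equal: 185/3 - (2/3)Q = 65/6 + (1/6)Q.
305/6 = (5/6)Q, so Q* = 61.
P* = 185/3 − (2/3)(61) = 21.

P* = 21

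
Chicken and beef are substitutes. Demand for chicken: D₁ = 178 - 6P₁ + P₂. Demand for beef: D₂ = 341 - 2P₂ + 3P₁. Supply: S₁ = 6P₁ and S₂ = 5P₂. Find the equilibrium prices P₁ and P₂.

P₁ = 529/27, P₂ = 514/9

Market 1: 178 - 6P₁ + P₂ = 6P₁ → 12P₁ - P₂ = 178.
Market 2: 7P₂ - 3P₁ = 341.
Eliminating P₂: 7×(1) + 1×(2) gives 81P₁ = 1587, so P₁ = 529/27.
Back-substitute into (2): P₂ = (341 + 3×529/27) / 7 = 514/9.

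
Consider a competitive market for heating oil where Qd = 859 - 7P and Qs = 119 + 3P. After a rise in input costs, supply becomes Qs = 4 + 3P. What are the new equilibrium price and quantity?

P' = 85.5, Q' = 260.5

Original equilibrium: P* = 74, Q* = 341.
New equilibrium: 859 - 7P = 4 + 3P, so 855 = 10P and P' = 85.5; Q' = 859 − 7(85.5) = 260.5.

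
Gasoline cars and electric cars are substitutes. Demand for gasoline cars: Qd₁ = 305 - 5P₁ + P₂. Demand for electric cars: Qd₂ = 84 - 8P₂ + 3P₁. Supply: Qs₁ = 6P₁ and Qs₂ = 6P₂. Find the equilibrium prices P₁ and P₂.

Market 1: 305 - 5P₁ + P₂ = 6P₁ → 11P₁ - P₂ = 305.
Market 2: 14P₂ - 3P₁ = 84.
Eliminating P₂: 14×(1) + 1×(2) gives 151P₁ = 4354, so P₁ = 4354/151.
Back-substitute into (2): P₂ = (84 + 3×4354/151) / 14 = 1839/151.

P₁ = 4354/151, P₂ = 1839/151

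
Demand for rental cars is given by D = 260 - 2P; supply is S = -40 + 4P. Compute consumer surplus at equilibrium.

Consumer surplus = 6400

Equilibrium: 260 - 2P = -40 + 4P gives P* = 50, Q* = 160.
Demand choke price (D = 0): P = 130.
CS = ½(130 − 50)(160) = 6400.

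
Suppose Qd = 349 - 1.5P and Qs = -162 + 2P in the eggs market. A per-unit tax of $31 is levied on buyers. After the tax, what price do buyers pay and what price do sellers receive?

Buyers pay 1146/7, sellers receive 929/7

Pre-tax equilibrium: P* = 146, Q* = 130.
Tax on buyers shifts demand to Qd = 349 − 1.5(P + 31) = 302.5 - 1.5P.
302.5 - 1.5P = -162 + 2P gives seller price Ps = 929/7; buyers pay Pb = 929/7 + 31 = 1146/7.
New quantity: Q = 349 − 1.5(1146/7) = 724/7.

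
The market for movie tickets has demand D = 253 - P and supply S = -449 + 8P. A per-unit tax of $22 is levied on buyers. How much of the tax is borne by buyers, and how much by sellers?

Buyers bear 176/9, sellers bear 22/9

Pre-tax equilibrium: P* = 78, Q* = 175.
Tax on buyers shifts demand to D = 253 − 1(P + 22) = 231 - P.
231 - P = -449 + 8P gives seller price Ps = 680/9; buyers pay Pb = 680/9 + 22 = 878/9.
New quantity: Q = 253 − 1(878/9) = 1399/9.
Buyer burden = 878/9 − 78 = 176/9; seller burden = 78 − 680/9 = 22/9.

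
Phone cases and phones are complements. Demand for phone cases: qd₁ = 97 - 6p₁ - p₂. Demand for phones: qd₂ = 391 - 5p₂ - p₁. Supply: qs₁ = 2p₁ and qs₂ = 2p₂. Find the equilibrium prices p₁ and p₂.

Market 1: 97 - 6p₁ - p₂ = 2p₁ → 8p₁ + p₂ = 97.
Market 2: 7p₂ + p₁ = 391.
Eliminating p₂: 7×(1) − 1×(2) gives 55p₁ = 288, so p₁ = 288/55.
Back-substitute into (2): p₂ = (391 − 1×288/55) / 7 = 3031/55.

p₁ = 288/55, p₂ = 3031/55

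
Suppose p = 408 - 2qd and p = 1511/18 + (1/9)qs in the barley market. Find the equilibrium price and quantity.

p* = 101, q* = 153.5

Set the two price expressions equal: 408 - 2q = 1511/18 + (1/9)q.
5833/18 = (19/9)q, so q* = 153.5.
p* = 408 − (2)(153.5) = 101.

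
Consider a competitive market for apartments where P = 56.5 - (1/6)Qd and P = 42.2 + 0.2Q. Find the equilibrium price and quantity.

Set the two price expressions equal: 56.5 - (1/6)Q = 42.2 + 0.2Q.
14.3 = (11/30)Q, so Q* = 39.
P* = 56.5 − (1/6)(39) = 50.

P* = 50, Q* = 39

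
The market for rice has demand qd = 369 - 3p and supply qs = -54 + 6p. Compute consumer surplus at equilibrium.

Consumer surplus = 8664

Equilibrium: 369 - 3p = -54 + 6p gives p* = 47, q* = 228.
Demand choke price (qd = 0): p = 123.
CS = ½(123 − 47)(228) = 8664.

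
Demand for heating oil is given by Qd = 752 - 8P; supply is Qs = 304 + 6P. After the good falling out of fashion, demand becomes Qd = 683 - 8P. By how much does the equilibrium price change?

Original equilibrium: P* = 32, Q* = 496.
New equilibrium: 683 - 8P = 304 + 6P, so 379 = 14P and P' = 379/14; Q' = 683 − 8(379/14) = 3265/7.
Change in price: 379/14 − 32 = -69/14.

ΔP = -69/14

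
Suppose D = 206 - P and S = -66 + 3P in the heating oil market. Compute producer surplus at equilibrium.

Equilibrium: 206 - P = -66 + 3P gives P* = 68, Q* = 138.
Supply starts at P = 22 (where S = 0).
PS = ½(68 − 22)(138) = 3174.

Producer surplus = 3174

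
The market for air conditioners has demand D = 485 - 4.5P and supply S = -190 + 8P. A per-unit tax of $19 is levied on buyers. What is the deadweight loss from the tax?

Deadweight loss = 519.84

Pre-tax equilibrium: P* = 54, Q* = 242.
Tax on buyers shifts demand to D = 485 − 4.5(P + 19) = 399.5 - 4.5P.
399.5 - 4.5P = -190 + 8P gives seller price Ps = 47.16; buyers pay Pb = 47.16 + 19 = 66.16.
New quantity: Q = 485 − 4.5(66.16) = 187.28.
DWL = ½ × 19 × (242 − 187.28) = 519.84.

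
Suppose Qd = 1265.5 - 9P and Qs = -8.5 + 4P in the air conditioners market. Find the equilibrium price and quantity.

P* = 98, Q* = 383.5

Set Qd = Qs: 1265.5 - 9P = -8.5 + 4P.
1274 = 13P, so P* = 98.
Q* = 1265.5 − 9(98) = 383.5.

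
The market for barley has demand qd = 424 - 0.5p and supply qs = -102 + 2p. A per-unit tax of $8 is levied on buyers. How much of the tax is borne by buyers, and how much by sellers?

Pre-tax equilibrium: p* = 210.4, q* = 318.8.
Tax on buyers shifts demand to qd = 424 − 0.5(p + 8) = 420 - 0.5p.
420 - 0.5p = -102 + 2p gives seller price ps = 208.8; buyers pay pb = 208.8 + 8 = 216.8.
New quantity: q = 424 − 0.5(216.8) = 315.6.
Buyer burden = 216.8 − 210.4 = 6.4; seller burden = 210.4 − 208.8 = 1.6.

Buyers bear $6.4, sellers bear $1.6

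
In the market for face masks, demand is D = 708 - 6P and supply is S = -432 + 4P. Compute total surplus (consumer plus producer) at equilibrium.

Equilibrium: 708 - 6P = -432 + 4P gives P* = 114, Q* = 24.
Demand choke price: P = 118; supply starts at P = 108.
CS = ½(118 − 114)(24) = 48; PS = ½(114 − 108)(24) = 72.

Total surplus = 120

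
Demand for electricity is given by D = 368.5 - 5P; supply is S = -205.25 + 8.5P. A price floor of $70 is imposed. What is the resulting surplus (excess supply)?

Equilibrium price would be P* = 42.5, so the floor at 70 binds.
At P = 70: D = 18.5, S = 389.75.
Surplus = 389.75 − 18.5 = 371.25.

Surplus = 371.25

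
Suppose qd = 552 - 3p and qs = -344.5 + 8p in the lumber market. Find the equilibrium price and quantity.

p* = 81.5, q* = 307.5

Set qd = qs: 552 - 3p = -344.5 + 8p.
896.5 = 11p, so p* = 81.5.
q* = 552 − 3(81.5) = 307.5.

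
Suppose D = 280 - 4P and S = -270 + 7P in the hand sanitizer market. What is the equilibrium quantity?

Set D = S: 280 - 4P = -270 + 7P.
550 = 11P, so P* = 50.
Q* = 280 − 4(50) = 80.

Q* = 80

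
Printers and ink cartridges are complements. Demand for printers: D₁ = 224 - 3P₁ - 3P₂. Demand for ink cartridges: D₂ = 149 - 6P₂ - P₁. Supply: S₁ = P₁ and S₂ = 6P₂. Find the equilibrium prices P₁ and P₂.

P₁ = 49.8, P₂ = 124/15

Market 1: 224 - 3P₁ - 3P₂ = P₁ → 4P₁ + 3P₂ = 224.
Market 2: 12P₂ + P₁ = 149.
Eliminating P₂: 12×(1) − 3×(2) gives 45P₁ = 2241, so P₁ = 49.8.
Back-substitute into (2): P₂ = (149 − 1×49.8) / 12 = 124/15.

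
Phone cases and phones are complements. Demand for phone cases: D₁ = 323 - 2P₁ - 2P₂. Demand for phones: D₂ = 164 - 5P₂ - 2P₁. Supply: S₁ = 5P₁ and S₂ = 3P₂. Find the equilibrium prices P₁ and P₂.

P₁ = 564/13, P₂ = 251/26

Market 1: 323 - 2P₁ - 2P₂ = 5P₁ → 7P₁ + 2P₂ = 323.
Market 2: 8P₂ + 2P₁ = 164.
Eliminating P₂: 8×(1) − 2×(2) gives 52P₁ = 2256, so P₁ = 564/13.
Back-substitute into (2): P₂ = (164 − 2×564/13) / 8 = 251/26.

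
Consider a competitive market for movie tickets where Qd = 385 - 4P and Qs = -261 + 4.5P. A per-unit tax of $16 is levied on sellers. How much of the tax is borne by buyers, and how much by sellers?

Buyers bear 144/17, sellers bear 128/17

Pre-tax equilibrium: P* = 76, Q* = 81.
Tax on sellers shifts supply to Qs = -261 + 4.5(P − 16) = -333 + 4.5P.
385 - 4P = -333 + 4.5P gives buyer price Pb = 1436/17; sellers receive Ps = 1436/17 − 16 = 1164/17.
New quantity: Q = 385 − 4(1436/17) = 801/17.
Buyer burden = 1436/17 − 76 = 144/17; seller burden = 76 − 1164/17 = 128/17.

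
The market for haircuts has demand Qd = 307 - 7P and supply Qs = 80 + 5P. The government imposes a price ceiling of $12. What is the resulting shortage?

Equilibrium price would be P* = 227/12, so the ceiling at 12 binds.
At P = 12: Qd = 307 − 7(12) = 223, Qs = 80 + 5(12) = 140.
Shortage = 223 − 140 = 83.

Shortage = 83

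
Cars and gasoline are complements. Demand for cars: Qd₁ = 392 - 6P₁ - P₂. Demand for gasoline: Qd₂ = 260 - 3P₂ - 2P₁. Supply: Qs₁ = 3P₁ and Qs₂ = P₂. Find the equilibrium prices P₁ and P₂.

P₁ = 654/17, P₂ = 778/17

Market 1: 392 - 6P₁ - P₂ = 3P₁ → 9P₁ + P₂ = 392.
Market 2: 4P₂ + 2P₁ = 260.
Eliminating P₂: 4×(1) − 1×(2) gives 34P₁ = 1308, so P₁ = 654/17.
Back-substitute into (2): P₂ = (260 − 2×654/17) / 4 = 778/17.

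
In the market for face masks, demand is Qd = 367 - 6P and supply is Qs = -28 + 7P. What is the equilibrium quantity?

Set Qd = Qs: 367 - 6P = -28 + 7P.
395 = 13P, so P* = 395/13.
Q* = 367 − 6(395/13) = 2401/13.

Q* = 2401/13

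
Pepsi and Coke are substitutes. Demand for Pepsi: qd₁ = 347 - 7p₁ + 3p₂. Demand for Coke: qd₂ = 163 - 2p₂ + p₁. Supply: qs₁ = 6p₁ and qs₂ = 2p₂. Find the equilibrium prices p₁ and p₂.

Market 1: 347 - 7p₁ + 3p₂ = 6p₁ → 13p₁ - 3p₂ = 347.
Market 2: 4p₂ - p₁ = 163.
Eliminating p₂: 4×(1) + 3×(2) gives 49p₁ = 1877, so p₁ = 1877/49.
Back-substitute into (2): p₂ = (163 + 1×1877/49) / 4 = 2466/49.

p₁ = 1877/49, p₂ = 2466/49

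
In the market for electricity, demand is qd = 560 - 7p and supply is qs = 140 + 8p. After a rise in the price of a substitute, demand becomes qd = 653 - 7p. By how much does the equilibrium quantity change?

Original equilibrium: p* = 28, q* = 364.
New equilibrium: 653 - 7p = 140 + 8p, so 513 = 15p and p' = 34.2; q' = 653 − 7(34.2) = 413.6.
Change in quantity: 413.6 − 364 = 49.6.

Δq = 49.6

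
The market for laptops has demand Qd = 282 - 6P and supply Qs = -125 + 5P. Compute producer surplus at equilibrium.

Equilibrium: 282 - 6P = -125 + 5P gives P* = 37, Q* = 60.
Supply starts at P = 25 (where Qs = 0).
PS = ½(37 − 25)(60) = 360.

Producer surplus = 360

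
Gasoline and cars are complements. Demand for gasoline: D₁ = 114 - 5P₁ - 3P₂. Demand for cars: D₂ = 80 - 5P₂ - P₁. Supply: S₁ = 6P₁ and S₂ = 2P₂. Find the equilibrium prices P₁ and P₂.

P₁ = 279/37, P₂ = 383/37

Market 1: 114 - 5P₁ - 3P₂ = 6P₁ → 11P₁ + 3P₂ = 114.
Market 2: 7P₂ + P₁ = 80.
Eliminating P₂: 7×(1) − 3×(2) gives 74P₁ = 558, so P₁ = 279/37.
Back-substitute into (2): P₂ = (80 − 1×279/37) / 7 = 383/37.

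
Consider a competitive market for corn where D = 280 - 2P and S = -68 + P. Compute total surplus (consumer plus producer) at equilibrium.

Equilibrium: 280 - 2P = -68 + P gives P* = 116, Q* = 48.
Demand choke price: P = 140; supply starts at P = 68.
CS = ½(140 − 116)(48) = 576; PS = ½(116 − 68)(48) = 1152.

Total surplus = 1728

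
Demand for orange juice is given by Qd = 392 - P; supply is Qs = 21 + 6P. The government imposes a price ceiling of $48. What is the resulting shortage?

Shortage = 35

Equilibrium price would be P* = 53, so the ceiling at 48 binds.
At P = 48: Qd = 392 − 1(48) = 344, Qs = 21 + 6(48) = 309.
Shortage = 344 − 309 = 35.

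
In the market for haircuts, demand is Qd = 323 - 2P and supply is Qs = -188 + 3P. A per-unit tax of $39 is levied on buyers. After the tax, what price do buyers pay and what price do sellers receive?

Buyers pay $125.6, sellers receive $86.6

Pre-tax equilibrium: P* = 102.2, Q* = 118.6.
Tax on buyers shifts demand to Qd = 323 − 2(P + 39) = 245 - 2P.
245 - 2P = -188 + 3P gives seller price Ps = 86.6; buyers pay Pb = 86.6 + 39 = 125.6.
New quantity: Q = 323 − 2(125.6) = 71.8.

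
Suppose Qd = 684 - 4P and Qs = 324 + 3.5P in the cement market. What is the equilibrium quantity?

Set Qd = Qs: 684 - 4P = 324 + 3.5P.
360 = 7.5P, so P* = 48.
Q* = 684 − 4(48) = 492.

Q* = 492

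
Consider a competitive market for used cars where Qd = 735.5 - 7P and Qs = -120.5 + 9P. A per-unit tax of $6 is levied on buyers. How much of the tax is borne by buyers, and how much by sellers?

Buyers bear $3.375, sellers bear $2.625

Pre-tax equilibrium: P* = 53.5, Q* = 361.
Tax on buyers shifts demand to Qd = 735.5 − 7(P + 6) = 693.5 - 7P.
693.5 - 7P = -120.5 + 9P gives seller price Ps = 50.875; buyers pay Pb = 50.875 + 6 = 56.875.
New quantity: Q = 735.5 − 7(56.875) = 337.375.
Buyer burden = 56.875 − 53.5 = 3.375; seller burden = 53.5 − 50.875 = 2.625.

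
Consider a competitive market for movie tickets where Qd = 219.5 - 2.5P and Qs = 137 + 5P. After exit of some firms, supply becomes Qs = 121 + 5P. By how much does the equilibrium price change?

Original equilibrium: P* = 11, Q* = 192.
New equilibrium: 219.5 - 2.5P = 121 + 5P, so 98.5 = 7.5P and P' = 197/15; Q' = 219.5 − 2.5(197/15) = 560/3.
Change in price: 197/15 − 11 = 32/15.

ΔP = 32/15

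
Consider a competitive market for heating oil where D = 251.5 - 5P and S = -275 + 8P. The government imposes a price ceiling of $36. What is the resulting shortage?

Equilibrium price would be P* = 40.5, so the ceiling at 36 binds.
At P = 36: D = 251.5 − 5(36) = 71.5, S = -275 + 8(36) = 13.
Shortage = 71.5 − 13 = 58.5.

Shortage = 58.5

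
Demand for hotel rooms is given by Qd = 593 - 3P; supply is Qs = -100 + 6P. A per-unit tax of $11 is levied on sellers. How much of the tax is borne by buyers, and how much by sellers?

Buyers bear 22/3, sellers bear 11/3

Pre-tax equilibrium: P* = 77, Q* = 362.
Tax on sellers shifts supply to Qs = -100 + 6(P − 11) = -166 + 6P.
593 - 3P = -166 + 6P gives buyer price Pb = 253/3; sellers receive Ps = 253/3 − 11 = 220/3.
New quantity: Q = 593 − 3(253/3) = 340.
Buyer burden = 253/3 − 77 = 22/3; seller burden = 77 − 220/3 = 11/3.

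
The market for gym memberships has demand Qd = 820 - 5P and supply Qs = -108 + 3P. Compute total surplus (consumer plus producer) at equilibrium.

Total surplus = 15360

Equilibrium: 820 - 5P = -108 + 3P gives P* = 116, Q* = 240.
Demand choke price: P = 164; supply starts at P = 36.
CS = ½(164 − 116)(240) = 5760; PS = ½(116 − 36)(240) = 9600.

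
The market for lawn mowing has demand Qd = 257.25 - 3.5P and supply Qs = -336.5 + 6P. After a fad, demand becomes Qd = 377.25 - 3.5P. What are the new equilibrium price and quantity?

Original equilibrium: P* = 62.5, Q* = 38.5.
New equilibrium: 377.25 - 3.5P = -336.5 + 6P, so 713.75 = 9.5P and P' = 2855/38; Q' = 377.25 − 3.5(2855/38) = 4343/38.

P' = 2855/38, Q' = 4343/38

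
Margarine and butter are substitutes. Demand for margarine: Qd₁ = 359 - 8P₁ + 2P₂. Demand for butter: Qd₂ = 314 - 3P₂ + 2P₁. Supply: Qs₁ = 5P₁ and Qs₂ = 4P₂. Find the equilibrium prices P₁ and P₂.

Market 1: 359 - 8P₁ + 2P₂ = 5P₁ → 13P₁ - 2P₂ = 359.
Market 2: 7P₂ - 2P₁ = 314.
Eliminating P₂: 7×(1) + 2×(2) gives 87P₁ = 3141, so P₁ = 1047/29.
Back-substitute into (2): P₂ = (314 + 2×1047/29) / 7 = 1600/29.

P₁ = 1047/29, P₂ = 1600/29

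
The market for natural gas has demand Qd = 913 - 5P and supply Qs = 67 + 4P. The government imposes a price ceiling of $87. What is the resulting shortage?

Shortage = 63

Equilibrium price would be P* = 94, so the ceiling at 87 binds.
At P = 87: Qd = 913 − 5(87) = 478, Qs = 67 + 4(87) = 415.
Shortage = 478 − 415 = 63.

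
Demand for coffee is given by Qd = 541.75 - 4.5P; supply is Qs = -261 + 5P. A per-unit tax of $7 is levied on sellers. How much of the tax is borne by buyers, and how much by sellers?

Pre-tax equilibrium: P* = 84.5, Q* = 161.5.
Tax on sellers shifts supply to Qs = -261 + 5(P − 7) = -296 + 5P.
541.75 - 4.5P = -296 + 5P gives buyer price Pb = 3351/38; sellers receive Ps = 3351/38 − 7 = 3085/38.
New quantity: Q = 541.75 − 4.5(3351/38) = 5507/38.
Buyer burden = 3351/38 − 84.5 = 70/19; seller burden = 84.5 − 3085/38 = 63/19.

Buyers bear 70/19, sellers bear 63/19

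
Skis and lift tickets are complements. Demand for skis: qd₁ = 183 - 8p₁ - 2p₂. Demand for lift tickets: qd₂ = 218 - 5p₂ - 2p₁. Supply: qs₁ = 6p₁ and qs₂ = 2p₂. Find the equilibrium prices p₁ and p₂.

Market 1: 183 - 8p₁ - 2p₂ = 6p₁ → 14p₁ + 2p₂ = 183.
Market 2: 7p₂ + 2p₁ = 218.
Eliminating p₂: 7×(1) − 2×(2) gives 94p₁ = 845, so p₁ = 845/94.
Back-substitute into (2): p₂ = (218 − 2×845/94) / 7 = 1343/47.

p₁ = 845/94, p₂ = 1343/47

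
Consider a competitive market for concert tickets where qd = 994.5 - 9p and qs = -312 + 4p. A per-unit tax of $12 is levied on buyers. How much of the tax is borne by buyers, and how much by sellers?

Pre-tax equilibrium: p* = 100.5, q* = 90.
Tax on buyers shifts demand to qd = 994.5 − 9(p + 12) = 886.5 - 9p.
886.5 - 9p = -312 + 4p gives seller price ps = 2397/26; buyers pay pb = 2397/26 + 12 = 2709/26.
New quantity: q = 994.5 − 9(2709/26) = 738/13.
Buyer burden = 2709/26 − 100.5 = 48/13; seller burden = 100.5 − 2397/26 = 108/13.

Buyers bear 48/13, sellers bear 108/13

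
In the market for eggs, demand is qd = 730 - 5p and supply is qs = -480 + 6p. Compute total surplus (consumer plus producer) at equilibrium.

Total surplus = 5940

Equilibrium: 730 - 5p = -480 + 6p gives p* = 110, q* = 180.
Demand choke price: p = 146; supply starts at p = 80.
CS = ½(146 − 110)(180) = 3240; PS = ½(110 − 80)(180) = 2700.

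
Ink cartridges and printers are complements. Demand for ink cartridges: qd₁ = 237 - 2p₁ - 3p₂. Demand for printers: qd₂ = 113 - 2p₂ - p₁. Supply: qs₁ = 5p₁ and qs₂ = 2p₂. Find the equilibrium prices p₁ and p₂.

p₁ = 24.36, p₂ = 22.16

Market 1: 237 - 2p₁ - 3p₂ = 5p₁ → 7p₁ + 3p₂ = 237.
Market 2: 4p₂ + p₁ = 113.
Eliminating p₂: 4×(1) − 3×(2) gives 25p₁ = 609, so p₁ = 24.36.
Back-substitute into (2): p₂ = (113 − 1×24.36) / 4 = 22.16.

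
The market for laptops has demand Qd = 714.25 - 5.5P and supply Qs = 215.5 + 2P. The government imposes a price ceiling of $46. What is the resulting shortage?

Shortage = 153.75

Equilibrium price would be P* = 66.5, so the ceiling at 46 binds.
At P = 46: Qd = 714.25 − 5.5(46) = 461.25, Qs = 215.5 + 2(46) = 307.5.
Shortage = 461.25 − 307.5 = 153.75.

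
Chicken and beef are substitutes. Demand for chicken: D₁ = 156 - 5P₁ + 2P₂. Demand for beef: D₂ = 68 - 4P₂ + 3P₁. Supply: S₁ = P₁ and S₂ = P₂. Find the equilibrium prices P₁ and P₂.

Market 1: 156 - 5P₁ + 2P₂ = P₁ → 6P₁ - 2P₂ = 156.
Market 2: 5P₂ - 3P₁ = 68.
Eliminating P₂: 5×(1) + 2×(2) gives 24P₁ = 916, so P₁ = 229/6.
Back-substitute into (2): P₂ = (68 + 3×229/6) / 5 = 36.5.

P₁ = 229/6, P₂ = 36.5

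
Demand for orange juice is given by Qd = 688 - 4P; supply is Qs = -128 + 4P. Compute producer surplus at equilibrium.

Equilibrium: 688 - 4P = -128 + 4P gives P* = 102, Q* = 280.
Supply starts at P = 32 (where Qs = 0).
PS = ½(102 − 32)(280) = 9800.

Producer surplus = 9800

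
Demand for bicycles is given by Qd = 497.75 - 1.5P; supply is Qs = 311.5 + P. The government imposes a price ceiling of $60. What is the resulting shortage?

Shortage = 36.25

Equilibrium price would be P* = 74.5, so the ceiling at 60 binds.
At P = 60: Qd = 497.75 − 1.5(60) = 407.75, Qs = 311.5 + 1(60) = 371.5.
Shortage = 407.75 − 371.5 = 36.25.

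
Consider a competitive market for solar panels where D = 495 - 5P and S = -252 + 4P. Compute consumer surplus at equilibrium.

Equilibrium: 495 - 5P = -252 + 4P gives P* = 83, Q* = 80.
Demand choke price (D = 0): P = 99.
CS = ½(99 − 83)(80) = 640.

Consumer surplus = 640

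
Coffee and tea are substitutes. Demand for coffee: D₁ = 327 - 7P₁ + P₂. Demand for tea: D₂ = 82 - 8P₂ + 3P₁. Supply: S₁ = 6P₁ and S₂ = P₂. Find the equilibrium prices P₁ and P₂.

Market 1: 327 - 7P₁ + P₂ = 6P₁ → 13P₁ - P₂ = 327.
Market 2: 9P₂ - 3P₁ = 82.
Eliminating P₂: 9×(1) + 1×(2) gives 114P₁ = 3025, so P₁ = 3025/114.
Back-substitute into (2): P₂ = (82 + 3×3025/114) / 9 = 2047/114.

P₁ = 3025/114, P₂ = 2047/114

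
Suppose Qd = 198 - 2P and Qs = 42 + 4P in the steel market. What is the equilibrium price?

Set Qd = Qs: 198 - 2P = 42 + 4P.
156 = 6P, so P* = 26.
Q* = 198 − 2(26) = 146.

P* = 26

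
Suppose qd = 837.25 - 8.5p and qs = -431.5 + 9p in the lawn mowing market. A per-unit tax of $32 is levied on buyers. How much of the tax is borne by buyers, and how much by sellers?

Buyers bear 576/35, sellers bear 544/35

Pre-tax equilibrium: p* = 72.5, q* = 221.
Tax on buyers shifts demand to qd = 837.25 − 8.5(p + 32) = 565.25 - 8.5p.
565.25 - 8.5p = -431.5 + 9p gives seller price ps = 3987/70; buyers pay pb = 3987/70 + 32 = 6227/70.
New quantity: q = 837.25 − 8.5(6227/70) = 2839/35.
Buyer burden = 6227/70 − 72.5 = 576/35; seller burden = 72.5 − 3987/70 = 544/35.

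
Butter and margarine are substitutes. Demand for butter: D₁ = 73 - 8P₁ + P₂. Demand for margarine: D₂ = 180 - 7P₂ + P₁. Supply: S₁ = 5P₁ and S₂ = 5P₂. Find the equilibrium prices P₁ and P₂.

Market 1: 73 - 8P₁ + P₂ = 5P₁ → 13P₁ - P₂ = 73.
Market 2: 12P₂ - P₁ = 180.
Eliminating P₂: 12×(1) + 1×(2) gives 155P₁ = 1056, so P₁ = 1056/155.
Back-substitute into (2): P₂ = (180 + 1×1056/155) / 12 = 2413/155.

P₁ = 1056/155, P₂ = 2413/155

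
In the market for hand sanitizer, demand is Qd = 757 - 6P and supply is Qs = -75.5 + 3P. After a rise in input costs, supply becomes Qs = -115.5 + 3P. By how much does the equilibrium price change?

ΔP = 40/9

Original equilibrium: P* = 92.5, Q* = 202.
New equilibrium: 757 - 6P = -115.5 + 3P, so 872.5 = 9P and P' = 1745/18; Q' = 757 − 6(1745/18) = 526/3.
Change in price: 1745/18 − 92.5 = 40/9.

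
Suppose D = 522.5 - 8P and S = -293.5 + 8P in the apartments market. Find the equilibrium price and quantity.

P* = 51, Q* = 114.5

Set D = S: 522.5 - 8P = -293.5 + 8P.
816 = 16P, so P* = 51.
Q* = 522.5 − 8(51) = 114.5.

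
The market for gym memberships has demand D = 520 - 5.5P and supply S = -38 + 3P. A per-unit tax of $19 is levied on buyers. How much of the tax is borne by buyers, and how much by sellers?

Pre-tax equilibrium: P* = 1116/17, Q* = 2702/17.
Tax on buyers shifts demand to D = 520 − 5.5(P + 19) = 415.5 - 5.5P.
415.5 - 5.5P = -38 + 3P gives seller price Ps = 907/17; buyers pay Pb = 907/17 + 19 = 1230/17.
New quantity: Q = 520 − 5.5(1230/17) = 2075/17.
Buyer burden = 1230/17 − 1116/17 = 114/17; seller burden = 1116/17 − 907/17 = 209/17.

Buyers bear 114/17, sellers bear 209/17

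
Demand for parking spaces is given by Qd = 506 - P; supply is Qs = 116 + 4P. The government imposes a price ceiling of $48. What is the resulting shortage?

Shortage = 150

Equilibrium price would be P* = 78, so the ceiling at 48 binds.
At P = 48: Qd = 506 − 1(48) = 458, Qs = 116 + 4(48) = 308.
Shortage = 458 − 308 = 150.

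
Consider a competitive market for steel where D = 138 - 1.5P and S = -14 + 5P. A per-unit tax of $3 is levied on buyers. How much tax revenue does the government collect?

Pre-tax equilibrium: P* = 304/13, Q* = 1338/13.
Tax on buyers shifts demand to D = 138 − 1.5(P + 3) = 133.5 - 1.5P.
133.5 - 1.5P = -14 + 5P gives seller price Ps = 295/13; buyers pay Pb = 295/13 + 3 = 334/13.
New quantity: Q = 138 − 1.5(334/13) = 1293/13.
Revenue = 3 × 1293/13 = 3879/13.

Tax revenue = 3879/13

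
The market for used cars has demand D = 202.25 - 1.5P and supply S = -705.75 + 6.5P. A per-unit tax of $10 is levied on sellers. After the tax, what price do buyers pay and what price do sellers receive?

Buyers pay $121.625, sellers receive $111.625

Pre-tax equilibrium: P* = 113.5, Q* = 32.
Tax on sellers shifts supply to S = -705.75 + 6.5(P − 10) = -770.75 + 6.5P.
202.25 - 1.5P = -770.75 + 6.5P gives buyer price Pb = 121.625; sellers receive Ps = 121.625 − 10 = 111.625.
New quantity: Q = 202.25 − 1.5(121.625) = 19.8125.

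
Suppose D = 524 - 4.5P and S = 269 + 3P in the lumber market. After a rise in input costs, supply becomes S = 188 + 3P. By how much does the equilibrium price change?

Original equilibrium: P* = 34, Q* = 371.
New equilibrium: 524 - 4.5P = 188 + 3P, so 336 = 7.5P and P' = 44.8; Q' = 524 − 4.5(44.8) = 322.4.
Change in price: 44.8 − 34 = 10.8.

ΔP = 10.8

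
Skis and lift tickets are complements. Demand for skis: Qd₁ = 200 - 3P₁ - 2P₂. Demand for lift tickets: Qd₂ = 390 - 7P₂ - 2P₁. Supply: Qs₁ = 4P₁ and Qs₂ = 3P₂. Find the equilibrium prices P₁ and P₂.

P₁ = 610/33, P₂ = 1165/33

Market 1: 200 - 3P₁ - 2P₂ = 4P₁ → 7P₁ + 2P₂ = 200.
Market 2: 10P₂ + 2P₁ = 390.
Eliminating P₂: 10×(1) − 2×(2) gives 66P₁ = 1220, so P₁ = 610/33.
Back-substitute into (2): P₂ = (390 − 2×610/33) / 10 = 1165/33.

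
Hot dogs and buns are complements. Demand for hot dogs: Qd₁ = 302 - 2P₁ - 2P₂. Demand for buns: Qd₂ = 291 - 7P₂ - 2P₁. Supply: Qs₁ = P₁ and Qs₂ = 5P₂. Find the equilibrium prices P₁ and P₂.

Market 1: 302 - 2P₁ - 2P₂ = P₁ → 3P₁ + 2P₂ = 302.
Market 2: 12P₂ + 2P₁ = 291.
Eliminating P₂: 12×(1) − 2×(2) gives 32P₁ = 3042, so P₁ = 95.0625.
Back-substitute into (2): P₂ = (291 − 2×95.0625) / 12 = 8.40625.

P₁ = 95.0625, P₂ = 8.40625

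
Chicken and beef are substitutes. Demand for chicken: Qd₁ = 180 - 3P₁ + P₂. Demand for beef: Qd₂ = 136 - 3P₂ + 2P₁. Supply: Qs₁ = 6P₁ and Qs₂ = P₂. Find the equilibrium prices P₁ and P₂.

P₁ = 428/17, P₂ = 792/17

Market 1: 180 - 3P₁ + P₂ = 6P₁ → 9P₁ - P₂ = 180.
Market 2: 4P₂ - 2P₁ = 136.
Eliminating P₂: 4×(1) + 1×(2) gives 34P₁ = 856, so P₁ = 428/17.
Back-substitute into (2): P₂ = (136 + 2×428/17) / 4 = 792/17.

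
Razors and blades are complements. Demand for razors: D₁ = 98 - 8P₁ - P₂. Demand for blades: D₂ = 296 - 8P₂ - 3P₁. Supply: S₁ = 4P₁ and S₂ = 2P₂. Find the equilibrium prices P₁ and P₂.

Market 1: 98 - 8P₁ - P₂ = 4P₁ → 12P₁ + P₂ = 98.
Market 2: 10P₂ + 3P₁ = 296.
Eliminating P₂: 10×(1) − 1×(2) gives 117P₁ = 684, so P₁ = 76/13.
Back-substitute into (2): P₂ = (296 − 3×76/13) / 10 = 362/13.

P₁ = 76/13, P₂ = 362/13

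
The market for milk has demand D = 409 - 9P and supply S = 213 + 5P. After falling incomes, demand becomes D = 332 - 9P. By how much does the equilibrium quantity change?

ΔQ = -27.5

Original equilibrium: P* = 14, Q* = 283.
New equilibrium: 332 - 9P = 213 + 5P, so 119 = 14P and P' = 8.5; Q' = 332 − 9(8.5) = 255.5.
Change in quantity: 255.5 − 283 = -27.5.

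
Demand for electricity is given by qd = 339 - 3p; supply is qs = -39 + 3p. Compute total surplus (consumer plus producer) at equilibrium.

Total surplus = 7500

Equilibrium: 339 - 3p = -39 + 3p gives p* = 63, q* = 150.
Demand choke price: p = 113; supply starts at p = 13.
CS = ½(113 − 63)(150) = 3750; PS = ½(63 − 13)(150) = 3750.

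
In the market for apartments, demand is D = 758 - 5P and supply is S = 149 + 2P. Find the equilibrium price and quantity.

P* = 87, Q* = 323

Set D = S: 758 - 5P = 149 + 2P.
609 = 7P, so P* = 87.
Q* = 758 − 5(87) = 323.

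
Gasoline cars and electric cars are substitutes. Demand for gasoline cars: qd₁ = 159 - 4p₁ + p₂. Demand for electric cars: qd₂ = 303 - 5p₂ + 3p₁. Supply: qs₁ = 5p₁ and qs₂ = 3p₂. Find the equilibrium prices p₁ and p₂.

p₁ = 525/23, p₂ = 1068/23

Market 1: 159 - 4p₁ + p₂ = 5p₁ → 9p₁ - p₂ = 159.
Market 2: 8p₂ - 3p₁ = 303.
Eliminating p₂: 8×(1) + 1×(2) gives 69p₁ = 1575, so p₁ = 525/23.
Back-substitute into (2): p₂ = (303 + 3×525/23) / 8 = 1068/23.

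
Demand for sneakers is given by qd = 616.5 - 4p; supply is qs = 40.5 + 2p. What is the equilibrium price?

p* = 96

Set qd = qs: 616.5 - 4p = 40.5 + 2p.
576 = 6p, so p* = 96.
q* = 616.5 − 4(96) = 232.5.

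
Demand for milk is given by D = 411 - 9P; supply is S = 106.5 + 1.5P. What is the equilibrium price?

P* = 29

Set D = S: 411 - 9P = 106.5 + 1.5P.
304.5 = 10.5P, so P* = 29.
Q* = 411 − 9(29) = 150.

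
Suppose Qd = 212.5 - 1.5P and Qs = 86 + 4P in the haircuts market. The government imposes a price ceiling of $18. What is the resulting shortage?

Equilibrium price would be P* = 23, so the ceiling at 18 binds.
At P = 18: Qd = 212.5 − 1.5(18) = 185.5, Qs = 86 + 4(18) = 158.
Shortage = 185.5 − 158 = 27.5.

Shortage = 27.5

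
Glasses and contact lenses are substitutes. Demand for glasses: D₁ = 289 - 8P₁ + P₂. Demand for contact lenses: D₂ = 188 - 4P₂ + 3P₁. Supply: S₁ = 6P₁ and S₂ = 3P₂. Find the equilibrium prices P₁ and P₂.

P₁ = 2211/95, P₂ = 3499/95

Market 1: 289 - 8P₁ + P₂ = 6P₁ → 14P₁ - P₂ = 289.
Market 2: 7P₂ - 3P₁ = 188.
Eliminating P₂: 7×(1) + 1×(2) gives 95P₁ = 2211, so P₁ = 2211/95.
Back-substitute into (2): P₂ = (188 + 3×2211/95) / 7 = 3499/95.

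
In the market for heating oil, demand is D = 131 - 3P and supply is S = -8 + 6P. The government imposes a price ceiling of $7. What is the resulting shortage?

Equilibrium price would be P* = 139/9, so the ceiling at 7 binds.
At P = 7: D = 131 − 3(7) = 110, S = -8 + 6(7) = 34.
Shortage = 110 − 34 = 76.

Shortage = 76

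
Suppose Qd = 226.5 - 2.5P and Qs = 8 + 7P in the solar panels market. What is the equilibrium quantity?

Q* = 169

Set Qd = Qs: 226.5 - 2.5P = 8 + 7P.
218.5 = 9.5P, so P* = 23.
Q* = 226.5 − 2.5(23) = 169.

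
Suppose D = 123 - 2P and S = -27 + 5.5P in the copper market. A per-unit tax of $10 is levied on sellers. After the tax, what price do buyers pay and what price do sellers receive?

Pre-tax equilibrium: P* = 20, Q* = 83.
Tax on sellers shifts supply to S = -27 + 5.5(P − 10) = -82 + 5.5P.
123 - 2P = -82 + 5.5P gives buyer price Pb = 82/3; sellers receive Ps = 82/3 − 10 = 52/3.
New quantity: Q = 123 − 2(82/3) = 205/3.

Buyers pay 82/3, sellers receive 52/3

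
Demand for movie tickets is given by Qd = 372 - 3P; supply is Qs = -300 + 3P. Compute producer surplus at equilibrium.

Producer surplus = 216

Equilibrium: 372 - 3P = -300 + 3P gives P* = 112, Q* = 36.
Supply starts at P = 100 (where Qs = 0).
PS = ½(112 − 100)(36) = 216.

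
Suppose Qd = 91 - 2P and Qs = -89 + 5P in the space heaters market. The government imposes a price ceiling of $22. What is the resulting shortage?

Shortage = 26

Equilibrium price would be P* = 180/7, so the ceiling at 22 binds.
At P = 22: Qd = 91 − 2(22) = 47, Qs = -89 + 5(22) = 21.
Shortage = 47 − 21 = 26.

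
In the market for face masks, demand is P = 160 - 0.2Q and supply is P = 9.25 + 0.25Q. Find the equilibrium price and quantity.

Set the two price expressions equal: 160 - 0.2Q = 9.25 + 0.25Q.
150.75 = 0.45Q, so Q* = 335.
P* = 160 − (0.2)(335) = 93.

P* = 93, Q* = 335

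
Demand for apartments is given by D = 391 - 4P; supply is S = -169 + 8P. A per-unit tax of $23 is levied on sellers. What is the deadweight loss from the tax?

Deadweight loss = 2116/3

Pre-tax equilibrium: P* = 140/3, Q* = 613/3.
Tax on sellers shifts supply to S = -169 + 8(P − 23) = -353 + 8P.
391 - 4P = -353 + 8P gives buyer price Pb = 62; sellers receive Ps = 62 − 23 = 39.
New quantity: Q = 391 − 4(62) = 143.
DWL = ½ × 23 × (613/3 − 143) = 2116/3.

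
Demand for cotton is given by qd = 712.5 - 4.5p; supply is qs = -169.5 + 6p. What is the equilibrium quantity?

Set qd = qs: 712.5 - 4.5p = -169.5 + 6p.
882 = 10.5p, so p* = 84.
q* = 712.5 − 4.5(84) = 334.5.

q* = 334.5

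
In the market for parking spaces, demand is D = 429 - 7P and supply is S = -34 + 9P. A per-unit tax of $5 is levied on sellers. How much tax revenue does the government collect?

Tax revenue = 1033.75

Pre-tax equilibrium: P* = 28.9375, Q* = 226.4375.
Tax on sellers shifts supply to S = -34 + 9(P − 5) = -79 + 9P.
429 - 7P = -79 + 9P gives buyer price Pb = 31.75; sellers receive Ps = 31.75 − 5 = 26.75.
New quantity: Q = 429 − 7(31.75) = 206.75.
Revenue = 5 × 206.75 = 1033.75.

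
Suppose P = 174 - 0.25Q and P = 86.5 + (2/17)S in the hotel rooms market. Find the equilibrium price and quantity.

P* = 114.5, Q* = 238

Set the two price expressions equal: 174 - 0.25Q = 86.5 + (2/17)Q.
87.5 = (25/68)Q, so Q* = 238.
P* = 174 − (0.25)(238) = 114.5.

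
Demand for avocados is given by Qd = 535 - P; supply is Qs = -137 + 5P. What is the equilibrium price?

P* = 112

Set Qd = Qs: 535 - P = -137 + 5P.
672 = 6P, so P* = 112.
Q* = 535 − 1(112) = 423.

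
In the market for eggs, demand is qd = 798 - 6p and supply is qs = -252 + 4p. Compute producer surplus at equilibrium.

Equilibrium: 798 - 6p = -252 + 4p gives p* = 105, q* = 168.
Supply starts at p = 63 (where qs = 0).
PS = ½(105 − 63)(168) = 3528.

Producer surplus = 3528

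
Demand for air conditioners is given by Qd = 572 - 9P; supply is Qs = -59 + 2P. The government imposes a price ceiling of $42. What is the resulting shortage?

Equilibrium price would be P* = 631/11, so the ceiling at 42 binds.
At P = 42: Qd = 572 − 9(42) = 194, Qs = -59 + 2(42) = 25.
Shortage = 194 − 25 = 169.

Shortage = 169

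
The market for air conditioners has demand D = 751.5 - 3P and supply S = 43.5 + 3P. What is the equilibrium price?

Set D = S: 751.5 - 3P = 43.5 + 3P.
708 = 6P, so P* = 118.
Q* = 751.5 − 3(118) = 397.5.

P* = 118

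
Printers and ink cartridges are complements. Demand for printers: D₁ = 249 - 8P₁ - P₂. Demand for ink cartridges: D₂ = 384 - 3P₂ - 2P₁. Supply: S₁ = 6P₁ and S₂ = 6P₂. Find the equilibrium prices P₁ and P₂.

P₁ = 1857/124, P₂ = 2439/62

Market 1: 249 - 8P₁ - P₂ = 6P₁ → 14P₁ + P₂ = 249.
Market 2: 9P₂ + 2P₁ = 384.
Eliminating P₂: 9×(1) − 1×(2) gives 124P₁ = 1857, so P₁ = 1857/124.
Back-substitute into (2): P₂ = (384 − 2×1857/124) / 9 = 2439/62.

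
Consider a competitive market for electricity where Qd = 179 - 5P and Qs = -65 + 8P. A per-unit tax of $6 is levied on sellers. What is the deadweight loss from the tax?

Pre-tax equilibrium: P* = 244/13, Q* = 1107/13.
Tax on sellers shifts supply to Qs = -65 + 8(P − 6) = -113 + 8P.
179 - 5P = -113 + 8P gives buyer price Pb = 292/13; sellers receive Ps = 292/13 − 6 = 214/13.
New quantity: Q = 179 − 5(292/13) = 867/13.
DWL = ½ × 6 × (1107/13 − 867/13) = 720/13.

Deadweight loss = 720/13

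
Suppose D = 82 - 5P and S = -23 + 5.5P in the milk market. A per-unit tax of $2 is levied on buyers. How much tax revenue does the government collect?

Pre-tax equilibrium: P* = 10, Q* = 32.
Tax on buyers shifts demand to D = 82 − 5(P + 2) = 72 - 5P.
72 - 5P = -23 + 5.5P gives seller price Ps = 190/21; buyers pay Pb = 190/21 + 2 = 232/21.
New quantity: Q = 82 − 5(232/21) = 562/21.
Revenue = 2 × 562/21 = 1124/21.

Tax revenue = 1124/21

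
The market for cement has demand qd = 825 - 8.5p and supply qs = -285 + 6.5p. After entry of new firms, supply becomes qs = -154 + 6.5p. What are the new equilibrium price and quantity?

p' = 979/15, q' = 8107/30

Original equilibrium: p* = 74, q* = 196.
New equilibrium: 825 - 8.5p = -154 + 6.5p, so 979 = 15p and p' = 979/15; q' = 825 − 8.5(979/15) = 8107/30.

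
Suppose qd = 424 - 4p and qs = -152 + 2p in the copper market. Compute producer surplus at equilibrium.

Producer surplus = 400

Equilibrium: 424 - 4p = -152 + 2p gives p* = 96, q* = 40.
Supply starts at p = 76 (where qs = 0).
PS = ½(96 − 76)(40) = 400.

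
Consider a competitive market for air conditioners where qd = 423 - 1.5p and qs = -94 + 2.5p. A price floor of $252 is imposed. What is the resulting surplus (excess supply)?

Surplus = 491

Equilibrium price would be p* = 129.25, so the floor at 252 binds.
At p = 252: qd = 45, qs = 536.
Surplus = 536 − 45 = 491.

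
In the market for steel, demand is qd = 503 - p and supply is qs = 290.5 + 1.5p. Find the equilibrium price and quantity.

p* = 85, q* = 418

Set qd = qs: 503 - p = 290.5 + 1.5p.
212.5 = 2.5p, so p* = 85.
q* = 503 − 1(85) = 418.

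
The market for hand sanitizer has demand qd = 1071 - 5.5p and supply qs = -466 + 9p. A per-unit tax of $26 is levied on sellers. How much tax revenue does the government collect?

Pre-tax equilibrium: p* = 106, q* = 488.
Tax on sellers shifts supply to qs = -466 + 9(p − 26) = -700 + 9p.
1071 - 5.5p = -700 + 9p gives buyer price pb = 3542/29; sellers receive ps = 3542/29 − 26 = 2788/29.
New quantity: q = 1071 − 5.5(3542/29) = 11578/29.
Revenue = 26 × 11578/29 = 301028/29.

Tax revenue = 301028/29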